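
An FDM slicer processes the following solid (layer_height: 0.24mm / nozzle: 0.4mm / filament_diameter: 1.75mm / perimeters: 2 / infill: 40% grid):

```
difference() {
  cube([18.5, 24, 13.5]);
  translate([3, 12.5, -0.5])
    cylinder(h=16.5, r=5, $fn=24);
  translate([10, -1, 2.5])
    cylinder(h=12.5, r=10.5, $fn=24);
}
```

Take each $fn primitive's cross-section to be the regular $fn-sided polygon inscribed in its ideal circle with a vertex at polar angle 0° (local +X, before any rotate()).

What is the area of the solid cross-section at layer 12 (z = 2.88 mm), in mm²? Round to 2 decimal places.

At z = 2.88 mm: the 18.5×24 cube contributes its full rectangle (area 444.00 mm²); the r=5 cylinder at (3, 12.5) contributes a regular 24-gon of circumradius 5 (area = (24/2)·5.000²·sin(360°/24) = 77.65 mm²); the r=10.5 cylinder at (10, -1) contributes a regular 24-gon of circumradius 10.5 (area = (24/2)·10.500²·sin(360°/24) = 342.42 mm²); Taking the first minus the rest: starting from the 18.5×24 cube (444.00 mm²), the r=5 cylinder at (3, 12.5) partially overlaps it — only the 66.73 mm² overlap (of its 77.65 mm²) is removed, clipping the outline; the r=10.5 cylinder at (10, -1) partially overlaps it — only the 143.48 mm² overlap (of its 342.42 mm²) is removed, clipping the outline — area = 233.80 mm². Overall, the cross-section has 2 separate islands. Net area = 233.80 mm².

233.80 mm²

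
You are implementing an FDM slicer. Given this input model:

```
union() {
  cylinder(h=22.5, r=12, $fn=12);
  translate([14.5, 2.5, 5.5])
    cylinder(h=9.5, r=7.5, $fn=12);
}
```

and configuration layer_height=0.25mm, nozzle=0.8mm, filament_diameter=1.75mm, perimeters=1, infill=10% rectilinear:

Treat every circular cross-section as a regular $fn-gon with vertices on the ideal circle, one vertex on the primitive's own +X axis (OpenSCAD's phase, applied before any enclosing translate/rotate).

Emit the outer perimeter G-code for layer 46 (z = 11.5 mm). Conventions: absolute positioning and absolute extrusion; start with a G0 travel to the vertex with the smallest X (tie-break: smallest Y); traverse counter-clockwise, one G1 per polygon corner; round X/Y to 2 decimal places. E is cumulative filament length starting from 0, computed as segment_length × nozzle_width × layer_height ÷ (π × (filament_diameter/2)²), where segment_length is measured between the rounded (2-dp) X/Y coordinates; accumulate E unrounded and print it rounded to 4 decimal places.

G0 X-12.00 Y0.00 Z11.50
G1 X-10.39 Y-6.00 E0.5166
G1 X-6.00 Y-10.39 E1.0328
G1 X0.00 Y-12.00 E1.5493
G1 X6.00 Y-10.39 E2.0659
G1 X10.39 Y-6.00 E2.5821
G1 X10.92 Y-4.04 E2.7509
G1 X14.50 Y-5.00 E3.0591
G1 X18.25 Y-4.00 E3.3818
G1 X21.00 Y-1.25 E3.7052
G1 X22.00 Y2.50 E4.0279
G1 X21.00 Y6.25 E4.3506
G1 X18.25 Y9.00 E4.6740
G1 X14.50 Y10.00 E4.9967
G1 X10.75 Y9.00 E5.3194
G1 X9.07 Y7.32 E5.5170
G1 X6.00 Y10.39 E5.8780
G1 X0.00 Y12.00 E6.3946
G1 X-6.00 Y10.39 E6.9111
G1 X-10.39 Y6.00 E7.4273
G1 X-12.00 Y0.00 E7.9439

At z = 11.5 mm: the r=12 cylinder gives a regular 12-gon of circumradius 12 (constant along its height); the r=7.5 cylinder at (14.5, 2.5) gives a regular 12-gon of circumradius 7.5 (constant along its height); Taking the union: the regions partially overlap (shared area 34.68 mm²), so overlapping operands fuse into one piece — 1 connected region. The outline is a single polygon with 20 vertices. Extrusion per mm of travel: 0.8 × 0.25 / (π × 0.875²) = 0.083150. Accumulating E over each segment gives final E = 7.9439.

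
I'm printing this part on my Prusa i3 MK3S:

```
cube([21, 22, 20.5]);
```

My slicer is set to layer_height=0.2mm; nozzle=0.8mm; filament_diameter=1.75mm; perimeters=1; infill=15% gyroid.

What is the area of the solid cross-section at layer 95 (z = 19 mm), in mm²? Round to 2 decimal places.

At z = 19 mm: the cube is present — its section is the full 21×22 rectangle (area 462.00 mm²). Overall, the cross-section is a single solid region. Net area = 462.00 mm².

462.00 mm²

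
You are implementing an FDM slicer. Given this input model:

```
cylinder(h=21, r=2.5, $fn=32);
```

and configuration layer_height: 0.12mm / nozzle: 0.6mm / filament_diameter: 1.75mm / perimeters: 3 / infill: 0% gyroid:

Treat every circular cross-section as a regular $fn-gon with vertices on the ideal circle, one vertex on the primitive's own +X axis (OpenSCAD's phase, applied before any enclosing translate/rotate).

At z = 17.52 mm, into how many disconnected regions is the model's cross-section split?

At z = 17.52 mm: the cylinder: section is a regular 32-gon, circumradius r=2.5. The result has 1 disconnected region.

1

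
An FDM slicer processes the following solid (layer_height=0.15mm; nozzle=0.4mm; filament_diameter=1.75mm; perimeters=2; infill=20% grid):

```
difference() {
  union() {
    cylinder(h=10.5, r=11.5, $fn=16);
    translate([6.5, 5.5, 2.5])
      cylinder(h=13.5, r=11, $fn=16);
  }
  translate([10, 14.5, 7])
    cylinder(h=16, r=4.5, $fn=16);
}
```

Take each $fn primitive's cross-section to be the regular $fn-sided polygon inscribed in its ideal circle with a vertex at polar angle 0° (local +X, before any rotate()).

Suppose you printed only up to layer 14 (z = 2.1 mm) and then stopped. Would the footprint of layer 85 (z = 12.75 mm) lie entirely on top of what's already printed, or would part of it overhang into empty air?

part overhangs

Compare the two slices. At z = 2.1: the r=11.5 cylinder gives a regular 16-gon of circumradius 11.5 (constant along its height) (area = (16/2)·11.500²·sin(360°/16) = 404.88 mm²); the cylinder at (6.5, 5.5) is not intersected at this z (z outside [2.5, 16]); Taking the union: only the r=11.5 cylinder is present, so the union is just that shape — area = 404.88 mm²; the cylinder at (10, 14.5) is not intersected at this z (z outside [7, 23]); After the difference (first − rest): none of the subtracted shapes is present at this height, so that combined region is unchanged — area = 404.88 mm². At z = 12.75: the cylinder is absent (z outside [0, 10.5]); the cylinder at (6.5, 5.5): section is a regular 16-gon, circumradius r=11 (area = (16/2)·11.000²·sin(360°/16) = 370.44 mm²); Merging all regions: only the r=11 cylinder at (6.5, 5.5) is present, so the union is just that shape — area = 370.44 mm²; the r=4.5 cylinder at (10, 14.5) gives a regular 16-gon of circumradius 4.5 (constant along its height) (area = (16/2)·4.500²·sin(360°/16) = 61.99 mm²); Taking the first minus the rest: starting from the result so far (370.44 mm²), the r=4.5 cylinder at (10, 14.5) partially overlaps it — only the 38.98 mm² overlap (of its 61.99 mm²) is removed, clipping the outline — area = 331.45 mm². Checking containment: at z = 12.75 the cross-section extends beyond the z = 2.1 cross-section by about 128.51 mm².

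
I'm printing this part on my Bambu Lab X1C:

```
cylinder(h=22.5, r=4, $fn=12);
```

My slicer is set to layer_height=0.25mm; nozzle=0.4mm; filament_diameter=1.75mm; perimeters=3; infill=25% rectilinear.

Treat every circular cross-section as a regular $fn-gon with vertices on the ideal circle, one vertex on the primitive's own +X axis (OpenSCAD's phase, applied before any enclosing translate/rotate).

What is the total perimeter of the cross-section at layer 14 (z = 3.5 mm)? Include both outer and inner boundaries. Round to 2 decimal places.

At z = 3.5 mm: the r=4 cylinder contributes a regular 12-gon of circumradius 4 (perimeter = 2·12·4.000·sin(180°/12) = 24.85 mm). Overall, the cross-section is a single solid region. Total boundary length (outer) = 24.85 mm.

24.85 mm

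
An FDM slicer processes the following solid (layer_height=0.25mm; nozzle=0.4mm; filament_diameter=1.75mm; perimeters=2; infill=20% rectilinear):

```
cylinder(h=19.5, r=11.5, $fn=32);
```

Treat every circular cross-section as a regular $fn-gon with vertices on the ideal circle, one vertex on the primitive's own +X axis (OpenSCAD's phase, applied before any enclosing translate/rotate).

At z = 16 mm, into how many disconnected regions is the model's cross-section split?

At z = 16 mm: the r=11.5 cylinder contributes a regular 32-gon of circumradius 11.5. The result has 1 disconnected region.

1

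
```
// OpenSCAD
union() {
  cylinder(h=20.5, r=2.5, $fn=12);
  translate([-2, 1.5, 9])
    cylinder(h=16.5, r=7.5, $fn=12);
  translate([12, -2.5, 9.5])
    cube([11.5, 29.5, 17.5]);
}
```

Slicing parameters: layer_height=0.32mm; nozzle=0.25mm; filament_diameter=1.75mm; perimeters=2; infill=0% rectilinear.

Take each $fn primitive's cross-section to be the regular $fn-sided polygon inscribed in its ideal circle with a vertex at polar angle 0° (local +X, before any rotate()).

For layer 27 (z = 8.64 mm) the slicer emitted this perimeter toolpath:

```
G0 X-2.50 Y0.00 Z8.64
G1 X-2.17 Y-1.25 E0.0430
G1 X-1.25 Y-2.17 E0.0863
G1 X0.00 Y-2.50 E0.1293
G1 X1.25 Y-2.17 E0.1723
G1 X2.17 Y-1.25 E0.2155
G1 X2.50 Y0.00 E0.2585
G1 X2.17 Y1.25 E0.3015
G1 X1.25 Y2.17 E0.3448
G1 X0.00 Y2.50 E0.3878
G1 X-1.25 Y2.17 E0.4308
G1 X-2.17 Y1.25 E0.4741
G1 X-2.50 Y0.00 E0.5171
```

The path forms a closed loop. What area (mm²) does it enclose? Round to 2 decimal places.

18.79 mm²

Apply the shoelace formula to the sequence of (X, Y) vertices; enclosed area = 18.79 mm².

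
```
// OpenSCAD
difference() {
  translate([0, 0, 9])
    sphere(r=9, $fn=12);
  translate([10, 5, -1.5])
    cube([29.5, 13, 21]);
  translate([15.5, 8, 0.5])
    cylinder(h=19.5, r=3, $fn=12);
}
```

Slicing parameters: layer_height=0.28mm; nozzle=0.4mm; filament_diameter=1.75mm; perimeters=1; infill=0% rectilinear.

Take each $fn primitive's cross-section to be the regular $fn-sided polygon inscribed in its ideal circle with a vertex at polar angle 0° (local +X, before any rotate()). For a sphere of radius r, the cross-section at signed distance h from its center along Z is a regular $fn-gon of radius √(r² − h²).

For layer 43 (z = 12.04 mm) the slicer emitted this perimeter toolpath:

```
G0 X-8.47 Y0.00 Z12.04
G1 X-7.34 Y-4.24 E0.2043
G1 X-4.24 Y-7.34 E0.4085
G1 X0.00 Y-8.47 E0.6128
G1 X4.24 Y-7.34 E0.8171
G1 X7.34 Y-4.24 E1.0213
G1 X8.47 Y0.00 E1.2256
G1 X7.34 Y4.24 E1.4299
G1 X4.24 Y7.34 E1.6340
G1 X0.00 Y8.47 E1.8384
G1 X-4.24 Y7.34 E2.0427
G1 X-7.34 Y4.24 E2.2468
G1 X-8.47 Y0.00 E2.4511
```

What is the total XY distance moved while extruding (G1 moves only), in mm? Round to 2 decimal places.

Sum the Euclidean lengths of each G1 segment: total = 52.64 mm.

52.64 mm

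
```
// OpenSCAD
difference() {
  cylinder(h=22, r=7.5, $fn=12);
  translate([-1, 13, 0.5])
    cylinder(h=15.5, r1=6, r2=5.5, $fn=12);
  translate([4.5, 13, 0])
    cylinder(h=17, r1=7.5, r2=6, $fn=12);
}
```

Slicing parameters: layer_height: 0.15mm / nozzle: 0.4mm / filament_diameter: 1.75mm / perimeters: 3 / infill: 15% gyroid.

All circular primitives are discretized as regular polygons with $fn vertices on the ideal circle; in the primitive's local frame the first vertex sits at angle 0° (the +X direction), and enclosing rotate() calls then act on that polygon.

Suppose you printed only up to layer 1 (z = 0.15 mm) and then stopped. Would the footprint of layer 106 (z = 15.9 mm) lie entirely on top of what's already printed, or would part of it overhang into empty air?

part overhangs

Compare the two slices. At z = 0.15: the r=7.5 cylinder contributes a regular 12-gon of circumradius 7.5 (area = (12/2)·7.500²·sin(360°/12) = 168.75 mm²); the cone at (-1, 13) does not reach this height (z outside [0.5, 16]); the cone at (4.5, 13) (r1=7.5→r2=6) has section circumradius 7.487 here — a regular 12-gon (area = (12/2)·7.487²·sin(360°/12) = 168.15 mm²); After the difference (first − rest): starting from the r=7.5 cylinder (168.75 mm²), the cone at (4.5, 13) partially overlaps it — only the 3.14 mm² overlap (of its 168.15 mm²) is removed, clipping the outline — area = 165.61 mm². At z = 15.9: the r=7.5 cylinder contributes a regular 12-gon of circumradius 7.5 (area = (12/2)·7.500²·sin(360°/12) = 168.75 mm²); the cone at (-1, 13) (r1=6→r2=5.5) has section circumradius 5.503 here — a regular 12-gon (area = (12/2)·5.503²·sin(360°/12) = 90.86 mm²); the cone at (4.5, 13) contributes a regular 12-gon of circumradius 6.097 (interpolated between r1=7.5 and r2=6 at t=0.935) (area = (12/2)·6.097²·sin(360°/12) = 111.52 mm²); Subtracting the remaining from the first: starting from the r=7.5 cylinder (168.75 mm²), the cone at (-1, 13) misses the remaining region (no effect); the cone at (4.5, 13) misses the remaining region (no effect) — area = 168.75 mm². Checking containment: at z = 15.9 the cross-section extends beyond the z = 0.15 cross-section by about 3.14 mm².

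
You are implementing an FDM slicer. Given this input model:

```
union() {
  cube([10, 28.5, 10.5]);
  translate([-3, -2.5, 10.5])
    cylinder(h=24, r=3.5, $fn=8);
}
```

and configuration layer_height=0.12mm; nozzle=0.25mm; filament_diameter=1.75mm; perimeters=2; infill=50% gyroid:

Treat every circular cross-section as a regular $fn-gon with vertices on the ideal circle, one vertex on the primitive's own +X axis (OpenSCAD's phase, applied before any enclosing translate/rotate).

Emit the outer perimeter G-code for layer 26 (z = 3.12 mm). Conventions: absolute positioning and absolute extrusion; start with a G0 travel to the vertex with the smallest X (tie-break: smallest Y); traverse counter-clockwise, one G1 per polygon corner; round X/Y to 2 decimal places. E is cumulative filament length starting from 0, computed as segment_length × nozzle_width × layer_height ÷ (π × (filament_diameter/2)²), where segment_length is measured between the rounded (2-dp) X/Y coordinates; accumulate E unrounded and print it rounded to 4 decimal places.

At z = 3.12 mm: the cube (footprint 10×28.5) is included at this height; the cylinder at (-3, -2.5) is absent (z outside [10.5, 34.5]); Combining (union): only the 10×28.5 cube is present, so the union is just that shape — 1 connected region. The outline is a single polygon with 4 vertices. Extrusion per mm of travel: 0.25 × 0.12 / (π × 0.875²) = 0.012473. Accumulating E over each segment gives final E = 0.9604.

G0 X0.00 Y0.00 Z3.12
G1 X10.00 Y0.00 E0.1247
G1 X10.00 Y28.50 E0.4802
G1 X0.00 Y28.50 E0.6049
G1 X0.00 Y0.00 E0.9604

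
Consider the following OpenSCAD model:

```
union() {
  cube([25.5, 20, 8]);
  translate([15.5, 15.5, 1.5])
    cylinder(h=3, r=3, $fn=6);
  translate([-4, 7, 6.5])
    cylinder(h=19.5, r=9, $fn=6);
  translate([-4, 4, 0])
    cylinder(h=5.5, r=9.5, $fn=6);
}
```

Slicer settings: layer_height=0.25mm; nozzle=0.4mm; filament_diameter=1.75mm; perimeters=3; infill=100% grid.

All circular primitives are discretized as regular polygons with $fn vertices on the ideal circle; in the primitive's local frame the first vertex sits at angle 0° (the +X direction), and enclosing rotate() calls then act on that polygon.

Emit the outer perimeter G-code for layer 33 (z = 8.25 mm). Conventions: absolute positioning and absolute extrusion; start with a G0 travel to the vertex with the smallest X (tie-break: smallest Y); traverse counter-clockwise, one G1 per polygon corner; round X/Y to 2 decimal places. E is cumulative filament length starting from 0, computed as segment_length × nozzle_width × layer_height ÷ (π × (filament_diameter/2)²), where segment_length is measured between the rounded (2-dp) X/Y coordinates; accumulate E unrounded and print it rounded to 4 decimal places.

At z = 8.25 mm: the cube is absent (z outside [0, 8]); the cylinder at (15.5, 15.5) is not intersected at this z (z outside [1.5, 4.5]); the r=9 cylinder at (-4, 7) gives a regular 6-gon of circumradius 9 (constant along its height); the cylinder at (-4, 4) is not intersected at this z (z outside [0, 5.5]); Taking the union: only the r=9 cylinder at (-4, 7) is present, so the union is just that shape — 1 connected region. The outline is a single polygon with 6 vertices. Extrusion per mm of travel: 0.4 × 0.25 / (π × 0.875²) = 0.041575. Accumulating E over each segment gives final E = 2.2445.

G0 X-13.00 Y7.00 Z8.25
G1 X-8.50 Y-0.79 E0.3740
G1 X0.50 Y-0.79 E0.7482
G1 X5.00 Y7.00 E1.1222
G1 X0.50 Y14.79 E1.4962
G1 X-8.50 Y14.79 E1.8704
G1 X-13.00 Y7.00 E2.2445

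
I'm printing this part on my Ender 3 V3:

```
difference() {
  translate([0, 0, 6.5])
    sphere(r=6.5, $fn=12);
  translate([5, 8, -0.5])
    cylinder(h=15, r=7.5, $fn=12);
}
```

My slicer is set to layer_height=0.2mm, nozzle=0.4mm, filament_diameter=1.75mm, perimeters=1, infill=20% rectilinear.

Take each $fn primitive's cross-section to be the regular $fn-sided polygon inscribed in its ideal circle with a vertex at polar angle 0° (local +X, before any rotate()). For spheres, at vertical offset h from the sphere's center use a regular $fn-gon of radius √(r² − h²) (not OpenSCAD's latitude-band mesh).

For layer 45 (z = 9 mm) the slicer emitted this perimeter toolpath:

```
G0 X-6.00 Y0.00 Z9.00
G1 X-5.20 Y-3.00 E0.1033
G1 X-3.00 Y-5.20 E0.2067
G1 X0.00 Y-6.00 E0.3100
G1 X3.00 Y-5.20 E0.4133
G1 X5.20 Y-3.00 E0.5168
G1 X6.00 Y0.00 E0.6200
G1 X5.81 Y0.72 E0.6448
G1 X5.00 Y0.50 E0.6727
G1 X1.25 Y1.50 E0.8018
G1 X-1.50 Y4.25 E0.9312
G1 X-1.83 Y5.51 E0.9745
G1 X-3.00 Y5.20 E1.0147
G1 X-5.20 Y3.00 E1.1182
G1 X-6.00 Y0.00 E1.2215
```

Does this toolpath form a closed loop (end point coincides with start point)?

Start point (G0): (-6.00, 0.00). End point (last G1): the path returns to the start — closed.

yes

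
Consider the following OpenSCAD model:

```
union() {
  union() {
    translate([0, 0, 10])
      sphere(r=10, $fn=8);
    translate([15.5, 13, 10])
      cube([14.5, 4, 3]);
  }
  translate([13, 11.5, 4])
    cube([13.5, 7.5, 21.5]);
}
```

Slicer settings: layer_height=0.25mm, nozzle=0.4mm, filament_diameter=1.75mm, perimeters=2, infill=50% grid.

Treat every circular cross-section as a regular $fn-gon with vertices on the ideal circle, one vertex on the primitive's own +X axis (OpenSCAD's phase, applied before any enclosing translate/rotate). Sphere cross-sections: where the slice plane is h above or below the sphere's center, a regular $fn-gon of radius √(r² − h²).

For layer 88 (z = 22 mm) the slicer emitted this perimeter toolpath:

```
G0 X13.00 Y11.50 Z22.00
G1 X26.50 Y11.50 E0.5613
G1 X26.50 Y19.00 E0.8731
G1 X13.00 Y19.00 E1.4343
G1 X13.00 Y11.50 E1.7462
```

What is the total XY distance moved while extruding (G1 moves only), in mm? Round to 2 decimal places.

Sum the Euclidean lengths of each G1 segment: total = 42.00 mm.

42.00 mm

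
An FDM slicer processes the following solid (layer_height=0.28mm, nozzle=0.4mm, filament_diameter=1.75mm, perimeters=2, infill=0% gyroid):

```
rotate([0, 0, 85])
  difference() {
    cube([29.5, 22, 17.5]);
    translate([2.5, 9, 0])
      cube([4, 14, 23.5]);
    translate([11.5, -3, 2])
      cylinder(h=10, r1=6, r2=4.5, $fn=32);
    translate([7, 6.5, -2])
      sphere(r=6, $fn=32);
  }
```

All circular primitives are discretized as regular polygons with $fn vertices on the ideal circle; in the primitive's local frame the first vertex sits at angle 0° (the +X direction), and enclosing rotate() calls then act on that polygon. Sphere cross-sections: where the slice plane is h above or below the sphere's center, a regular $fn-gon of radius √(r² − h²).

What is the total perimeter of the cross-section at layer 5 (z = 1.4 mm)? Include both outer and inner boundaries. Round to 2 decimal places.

At z = 1.4 mm: the 29.5×22 cube contributes its full rectangle (perimeter 103.00 mm); the 4×14 cube at (2.5, 9) contributes its full rectangle (perimeter 36.00 mm); the cone at (11.5, -3) is not intersected at this z (z outside [2, 12]); the sphere at (7, 6.5): section is a regular 32-gon, circumradius = √(r²−h²) = √(6²−3.4²) = 4.944 (perimeter = 2·32·4.944·sin(180°/32) = 31.01 mm); Subtracting the remaining from the first: starting from the 29.5×22 cube, the 4×14 cube at (2.5, 9) partially overlaps it — only the 52.00 mm² overlap (of its 56.00 mm²) is removed, clipping the outline; the r=6 sphere at (7, 6.5) partially overlaps it — only the 70.19 mm² overlap (of its 76.29 mm²) is removed, clipping the outline — boundary = 149.25 mm; (rotated 85° about Z; rotation is an isometry so areas/perimeters/island counts are preserved). Overall, the cross-section is a single solid region. Total boundary length (outer) = 149.25 mm.

149.25 mm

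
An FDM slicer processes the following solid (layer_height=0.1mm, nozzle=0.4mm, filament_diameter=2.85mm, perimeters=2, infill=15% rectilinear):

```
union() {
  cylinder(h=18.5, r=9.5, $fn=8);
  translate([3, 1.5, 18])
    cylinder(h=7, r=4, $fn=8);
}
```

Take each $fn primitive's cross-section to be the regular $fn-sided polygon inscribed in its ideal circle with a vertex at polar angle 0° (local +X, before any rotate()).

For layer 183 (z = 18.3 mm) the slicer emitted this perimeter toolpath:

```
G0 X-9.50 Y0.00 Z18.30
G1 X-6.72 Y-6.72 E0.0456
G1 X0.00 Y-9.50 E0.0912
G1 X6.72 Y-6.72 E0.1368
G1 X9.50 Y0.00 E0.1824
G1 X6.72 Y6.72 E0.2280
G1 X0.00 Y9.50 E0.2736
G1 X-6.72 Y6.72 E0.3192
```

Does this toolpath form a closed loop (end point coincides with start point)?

Start point (G0): (-9.50, 0.00). End point (last G1): the path does not return to the start — open.

no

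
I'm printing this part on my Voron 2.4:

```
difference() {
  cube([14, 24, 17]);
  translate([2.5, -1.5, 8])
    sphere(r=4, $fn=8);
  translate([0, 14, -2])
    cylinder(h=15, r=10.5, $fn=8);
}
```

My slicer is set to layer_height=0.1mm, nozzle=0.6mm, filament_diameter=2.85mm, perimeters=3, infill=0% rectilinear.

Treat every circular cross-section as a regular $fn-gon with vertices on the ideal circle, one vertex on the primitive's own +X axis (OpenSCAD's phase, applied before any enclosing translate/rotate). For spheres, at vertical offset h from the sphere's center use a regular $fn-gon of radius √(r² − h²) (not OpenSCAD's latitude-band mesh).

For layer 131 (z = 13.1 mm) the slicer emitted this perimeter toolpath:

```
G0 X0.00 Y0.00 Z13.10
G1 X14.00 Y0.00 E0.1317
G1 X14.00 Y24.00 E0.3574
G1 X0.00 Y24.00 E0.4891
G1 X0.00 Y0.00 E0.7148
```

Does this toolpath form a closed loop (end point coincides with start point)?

yes

Start point (G0): (0.00, 0.00). End point (last G1): the path returns to the start — closed.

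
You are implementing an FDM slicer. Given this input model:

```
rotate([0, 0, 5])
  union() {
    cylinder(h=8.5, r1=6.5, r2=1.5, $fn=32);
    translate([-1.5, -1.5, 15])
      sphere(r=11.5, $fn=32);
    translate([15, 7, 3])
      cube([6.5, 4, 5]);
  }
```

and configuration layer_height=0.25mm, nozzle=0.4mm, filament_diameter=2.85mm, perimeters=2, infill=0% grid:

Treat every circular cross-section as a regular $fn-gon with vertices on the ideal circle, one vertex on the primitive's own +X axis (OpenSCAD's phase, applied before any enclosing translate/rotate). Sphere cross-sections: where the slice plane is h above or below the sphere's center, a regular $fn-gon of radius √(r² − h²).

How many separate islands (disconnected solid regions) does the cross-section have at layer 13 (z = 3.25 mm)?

At z = 3.25 mm: the cone contributes a regular 32-gon of circumradius 4.588 (interpolated between r1=6.5 and r2=1.5 at t=0.382); the sphere at (-1.5, -1.5) does not reach this height (|z−center|=11.750 > r=11.5); the 6.5×4 cube at (15, 7) contributes its full rectangle; Taking the union: the 2 present regions are separate (no shared area or edge), so areas and boundary lengths simply add and each stays a separate island — 2 connected regions; (rotated 5° about Z; rotation is an isometry so areas/perimeters/island counts are preserved). Overall, the cross-section has 2 separate islands. Island count = 2.

2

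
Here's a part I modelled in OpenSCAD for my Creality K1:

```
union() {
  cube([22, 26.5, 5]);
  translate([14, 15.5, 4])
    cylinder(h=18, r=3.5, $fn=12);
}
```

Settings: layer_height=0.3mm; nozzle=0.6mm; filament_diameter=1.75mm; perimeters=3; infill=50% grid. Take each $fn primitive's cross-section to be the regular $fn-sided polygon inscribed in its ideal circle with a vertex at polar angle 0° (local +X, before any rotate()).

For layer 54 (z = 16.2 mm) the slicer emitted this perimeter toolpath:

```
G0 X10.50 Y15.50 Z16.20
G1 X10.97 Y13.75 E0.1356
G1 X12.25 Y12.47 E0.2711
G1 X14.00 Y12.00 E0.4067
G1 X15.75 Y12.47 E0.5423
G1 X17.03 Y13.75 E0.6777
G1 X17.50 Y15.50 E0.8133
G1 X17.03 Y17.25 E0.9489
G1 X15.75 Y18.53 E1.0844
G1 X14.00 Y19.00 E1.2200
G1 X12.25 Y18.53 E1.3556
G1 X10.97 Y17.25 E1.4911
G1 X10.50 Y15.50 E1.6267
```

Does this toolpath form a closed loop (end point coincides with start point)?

Start point (G0): (10.50, 15.50). End point (last G1): the path returns to the start — closed.

yes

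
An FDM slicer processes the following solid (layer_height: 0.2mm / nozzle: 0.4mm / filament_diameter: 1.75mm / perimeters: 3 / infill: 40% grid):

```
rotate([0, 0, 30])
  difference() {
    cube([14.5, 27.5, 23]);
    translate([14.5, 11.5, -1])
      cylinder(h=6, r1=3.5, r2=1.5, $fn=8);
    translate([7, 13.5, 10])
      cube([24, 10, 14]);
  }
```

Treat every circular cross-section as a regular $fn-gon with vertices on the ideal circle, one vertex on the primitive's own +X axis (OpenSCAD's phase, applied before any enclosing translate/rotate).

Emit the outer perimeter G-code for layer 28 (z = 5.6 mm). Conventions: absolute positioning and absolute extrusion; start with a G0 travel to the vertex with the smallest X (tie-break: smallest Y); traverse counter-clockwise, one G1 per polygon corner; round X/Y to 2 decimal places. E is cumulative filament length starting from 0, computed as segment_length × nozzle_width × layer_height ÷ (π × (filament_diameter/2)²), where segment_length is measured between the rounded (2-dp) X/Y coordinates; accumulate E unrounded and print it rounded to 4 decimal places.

G0 X-13.75 Y23.82 Z5.60
G1 X0.00 Y0.00 E0.9148
G1 X12.56 Y7.25 E1.3971
G1 X-1.19 Y31.07 E2.3119
G1 X-13.75 Y23.82 E2.7943

At z = 5.6 mm: the cube is present — its section is the full 14.5×27.5 rectangle; the cone at (14.5, 11.5) is absent (z outside [-1, 5]); the cube at (7, 13.5) is absent (z outside [10, 24]); Taking the first minus the rest: none of the subtracted shapes is present at this height, so the 14.5×27.5 cube is unchanged — 1 connected region; (whole slice rotated 30° about Z — lengths, areas and connectivity unchanged). The outline is a single polygon with 4 vertices. Extrusion per mm of travel: 0.4 × 0.2 / (π × 0.875²) = 0.033260. Accumulating E over each segment gives final E = 2.7943.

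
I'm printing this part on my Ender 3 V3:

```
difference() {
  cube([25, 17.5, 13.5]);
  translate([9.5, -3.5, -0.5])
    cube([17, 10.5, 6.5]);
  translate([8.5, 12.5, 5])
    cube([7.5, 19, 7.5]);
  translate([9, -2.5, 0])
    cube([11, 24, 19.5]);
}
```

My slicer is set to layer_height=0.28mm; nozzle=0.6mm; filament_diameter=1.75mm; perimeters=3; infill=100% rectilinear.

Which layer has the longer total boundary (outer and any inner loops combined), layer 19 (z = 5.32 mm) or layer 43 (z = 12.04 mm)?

layer 43 (z = 12.04 mm)

Layer 19 (z = 5.32): the cube (footprint 25×17.5) is included at this height (perimeter 85.00 mm); the 17×10.5 cube at (9.5, -3.5) contributes its full rectangle (perimeter 55.00 mm); the cube at (8.5, 12.5) is present — its section is the full 7.5×19 rectangle (perimeter 53.00 mm); the cube at (9, -2.5) is present — its section is the full 11×24 rectangle (perimeter 70.00 mm); Taking the first minus the rest: starting from the 25×17.5 cube, the 17×10.5 cube at (9.5, -3.5) partially overlaps it — only the 108.50 mm² overlap (of its 178.50 mm²) is removed, clipping the outline; the 7.5×19 cube at (8.5, 12.5) partially overlaps it — only the 37.50 mm² overlap (of its 142.50 mm²) is removed, clipping the outline; the 11×24 cube at (9, -2.5) partially overlaps it — only the 84.00 mm² overlap (of its 264.00 mm²) is removed, clipping the outline — boundary = 84.00 mm. So its perimeter = 84.00 mm. Layer 43 (z = 12.04): the cube is present — its section is the full 25×17.5 rectangle (perimeter 85.00 mm); the cube at (9.5, -3.5) does not reach this height (z outside [-0.5, 6]); the cube at (8.5, 12.5) (footprint 7.5×19) is included at this height (perimeter 53.00 mm); the cube at (9, -2.5) (footprint 11×24) is included at this height (perimeter 70.00 mm); After the difference (first − rest): starting from the 25×17.5 cube, the 7.5×19 cube at (8.5, 12.5) partially overlaps it — only the 37.50 mm² overlap (of its 142.50 mm²) is removed, clipping the outline; the 11×24 cube at (9, -2.5) partially overlaps it — only the 157.50 mm² overlap (of its 264.00 mm²) is removed, clipping the outline — boundary = 98.00 mm. So its perimeter = 98.00 mm. Layer 43 is larger (98.00 vs 84.00 mm).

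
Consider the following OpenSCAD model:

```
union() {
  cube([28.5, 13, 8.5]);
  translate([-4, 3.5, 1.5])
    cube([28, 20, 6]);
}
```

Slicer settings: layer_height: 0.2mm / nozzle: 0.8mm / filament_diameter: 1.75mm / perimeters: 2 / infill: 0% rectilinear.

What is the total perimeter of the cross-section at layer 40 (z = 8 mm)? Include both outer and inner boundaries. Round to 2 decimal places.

83.00 mm

At z = 8 mm: the 28.5×13 cube contributes its full rectangle (perimeter 83.00 mm); the cube at (-4, 3.5) does not reach this height (z outside [1.5, 7.5]); Taking the union: only the 28.5×13 cube is present, so the union is just that shape — boundary = 83.00 mm. Overall, the cross-section is a single solid region. Total boundary length (outer) = 83.00 mm.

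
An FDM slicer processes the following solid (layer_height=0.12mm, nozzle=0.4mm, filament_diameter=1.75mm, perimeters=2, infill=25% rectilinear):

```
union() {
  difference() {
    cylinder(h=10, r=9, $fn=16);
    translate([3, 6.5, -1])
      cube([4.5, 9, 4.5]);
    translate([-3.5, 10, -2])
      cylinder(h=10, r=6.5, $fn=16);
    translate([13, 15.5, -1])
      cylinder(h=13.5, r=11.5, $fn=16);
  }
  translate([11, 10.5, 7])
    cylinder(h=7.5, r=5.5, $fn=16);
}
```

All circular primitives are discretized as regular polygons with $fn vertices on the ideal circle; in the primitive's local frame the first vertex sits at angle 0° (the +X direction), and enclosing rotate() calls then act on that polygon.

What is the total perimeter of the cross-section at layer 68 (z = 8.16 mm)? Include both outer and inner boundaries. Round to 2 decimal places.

90.52 mm

At z = 8.16 mm: the cylinder: section is a regular 16-gon, circumradius r=9 (perimeter = 2·16·9.000·sin(180°/16) = 56.19 mm); the cube at (3, 6.5) is not intersected at this z (z outside [-1, 3.5]); the cylinder at (-3.5, 10) does not reach this height (z outside [-2, 8]); the r=11.5 cylinder at (13, 15.5) gives a regular 16-gon of circumradius 11.5 (constant along its height) (perimeter = 2·16·11.500·sin(180°/16) = 71.79 mm); Taking the first minus the rest: starting from the r=9 cylinder, the r=11.5 cylinder at (13, 15.5) misses the remaining region (no effect) — boundary = 56.19 mm; the r=5.5 cylinder at (11, 10.5) gives a regular 16-gon of circumradius 5.5 (constant along its height) (perimeter = 2·16·5.500·sin(180°/16) = 34.34 mm); Merging all regions: the 2 present regions are separate (no shared area or edge), so areas and boundary lengths simply add and each stays a separate island — boundary = 90.52 mm. Overall, the cross-section has 2 separate islands. Total boundary length (outer) = 90.52 mm.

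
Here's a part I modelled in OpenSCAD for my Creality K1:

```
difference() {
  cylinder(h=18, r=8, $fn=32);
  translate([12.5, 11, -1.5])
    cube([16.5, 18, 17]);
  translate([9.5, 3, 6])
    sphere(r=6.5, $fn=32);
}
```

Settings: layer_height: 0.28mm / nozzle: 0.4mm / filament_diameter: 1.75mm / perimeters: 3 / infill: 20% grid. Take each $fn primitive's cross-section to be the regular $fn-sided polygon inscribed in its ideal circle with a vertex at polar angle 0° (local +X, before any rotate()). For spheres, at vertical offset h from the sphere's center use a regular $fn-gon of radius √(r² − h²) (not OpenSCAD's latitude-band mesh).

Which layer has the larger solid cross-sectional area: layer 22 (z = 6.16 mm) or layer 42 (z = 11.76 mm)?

layer 42 (z = 11.76 mm)

Layer 22 (z = 6.16): the cylinder: section is a regular 32-gon, circumradius r=8 (area = (32/2)·8.000²·sin(360°/32) = 199.77 mm²); the 16.5×18 cube at (12.5, 11) contributes its full rectangle (area 297.00 mm²); the sphere at (9.5, 3): section is a regular 32-gon, circumradius = √(r²−h²) = √(6.5²−0.16²) = 6.498 (area = (32/2)·6.498²·sin(360°/32) = 131.80 mm²); After the difference (first − rest): starting from the r=8 cylinder (199.77 mm²), the 16.5×18 cube at (12.5, 11) misses the remaining region (no effect); the r=6.5 sphere at (9.5, 3) partially overlaps it — only the 32.19 mm² overlap (of its 131.80 mm²) is removed, clipping the outline — area = 167.58 mm². So its area = 167.58 mm². Layer 42 (z = 11.76): the r=8 cylinder contributes a regular 32-gon of circumradius 8 (area = (32/2)·8.000²·sin(360°/32) = 199.77 mm²); the cube at (12.5, 11) (footprint 16.5×18) is included at this height (area 297.00 mm²); the sphere at (9.5, 3): section is a regular 32-gon, circumradius = √(r²−h²) = √(6.5²−5.76²) = 3.012 (area = (32/2)·3.012²·sin(360°/32) = 28.32 mm²); Taking the first minus the rest: starting from the r=8 cylinder (199.77 mm²), the 16.5×18 cube at (12.5, 11) misses the remaining region (no effect); the r=6.5 sphere at (9.5, 3) partially overlaps it — only the 2.75 mm² overlap (of its 28.32 mm²) is removed, clipping the outline — area = 197.02 mm². So its area = 197.02 mm². Layer 42 is larger (197.02 vs 167.58 mm²).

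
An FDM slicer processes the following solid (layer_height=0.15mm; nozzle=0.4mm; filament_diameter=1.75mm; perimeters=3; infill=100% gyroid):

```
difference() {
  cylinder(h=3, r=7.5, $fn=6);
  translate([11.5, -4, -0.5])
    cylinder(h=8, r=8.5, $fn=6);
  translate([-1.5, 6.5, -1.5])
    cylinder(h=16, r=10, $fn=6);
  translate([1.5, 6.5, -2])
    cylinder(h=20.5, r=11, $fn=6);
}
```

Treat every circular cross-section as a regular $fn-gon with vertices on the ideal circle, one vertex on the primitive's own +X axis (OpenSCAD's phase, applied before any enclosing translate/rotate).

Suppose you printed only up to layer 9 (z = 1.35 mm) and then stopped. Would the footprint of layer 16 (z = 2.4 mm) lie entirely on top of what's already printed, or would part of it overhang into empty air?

Compare the two slices. At z = 1.35: the r=7.5 cylinder gives a regular 6-gon of circumradius 7.5 (constant along its height) (area = (6/2)·7.500²·sin(360°/6) = 146.14 mm²); the r=8.5 cylinder at (11.5, -4) gives a regular 6-gon of circumradius 8.5 (constant along its height) (area = (6/2)·8.500²·sin(360°/6) = 187.71 mm²); the r=10 cylinder at (-1.5, 6.5) gives a regular 6-gon of circumradius 10 (constant along its height) (area = (6/2)·10.000²·sin(360°/6) = 259.81 mm²); the cylinder at (1.5, 6.5): section is a regular 6-gon, circumradius r=11 (area = (6/2)·11.000²·sin(360°/6) = 314.37 mm²); Taking the first minus the rest: starting from the r=7.5 cylinder (146.14 mm²), the r=8.5 cylinder at (11.5, -4) partially overlaps it — only the 12.92 mm² overlap (of its 187.71 mm²) is removed, clipping the outline; the r=10 cylinder at (-1.5, 6.5) partially overlaps it — only the 93.55 mm² overlap (of its 259.81 mm²) is removed, clipping the outline; the r=11 cylinder at (1.5, 6.5) partially overlaps it — only the 9.40 mm² overlap (of its 314.37 mm²) is removed, clipping the outline — area = 30.27 mm². At z = 2.4: the r=7.5 cylinder gives a regular 6-gon of circumradius 7.5 (constant along its height) (area = (6/2)·7.500²·sin(360°/6) = 146.14 mm²); the cylinder at (11.5, -4): section is a regular 6-gon, circumradius r=8.5 (area = (6/2)·8.500²·sin(360°/6) = 187.71 mm²); the r=10 cylinder at (-1.5, 6.5) contributes a regular 6-gon of circumradius 10 (area = (6/2)·10.000²·sin(360°/6) = 259.81 mm²); the cylinder at (1.5, 6.5): section is a regular 6-gon, circumradius r=11 (area = (6/2)·11.000²·sin(360°/6) = 314.37 mm²); Taking the first minus the rest: starting from the r=7.5 cylinder (146.14 mm²), the r=8.5 cylinder at (11.5, -4) partially overlaps it — only the 12.92 mm² overlap (of its 187.71 mm²) is removed, clipping the outline; the r=10 cylinder at (-1.5, 6.5) partially overlaps it — only the 93.55 mm² overlap (of its 259.81 mm²) is removed, clipping the outline; the r=11 cylinder at (1.5, 6.5) partially overlaps it — only the 9.40 mm² overlap (of its 314.37 mm²) is removed, clipping the outline — area = 30.27 mm². Checking containment: the cross-section at z = 2.4 is a subset of the cross-section at z = 1.35.

entirely on top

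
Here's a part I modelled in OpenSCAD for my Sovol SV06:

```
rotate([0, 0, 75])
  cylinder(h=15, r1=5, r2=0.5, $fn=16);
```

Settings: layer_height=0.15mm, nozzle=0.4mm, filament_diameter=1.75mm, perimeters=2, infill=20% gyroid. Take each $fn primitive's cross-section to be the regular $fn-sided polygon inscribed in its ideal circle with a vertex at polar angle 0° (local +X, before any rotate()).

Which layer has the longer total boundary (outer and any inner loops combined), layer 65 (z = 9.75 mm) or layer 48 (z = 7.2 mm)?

layer 48 (z = 7.2 mm)

Layer 65 (z = 9.75): the cone: at t=0.650 of its height the radius interpolates to r₁+(r₂−r₁)t = 2.075, giving a regular 16-gon of that circumradius (perimeter = 2·16·2.075·sin(180°/16) = 12.95 mm); (rotated 75° about Z; rotation is an isometry so areas/perimeters/island counts are preserved). So its perimeter = 12.95 mm. Layer 48 (z = 7.2): the cone (r1=5→r2=0.5) has section circumradius 2.840 here — a regular 16-gon (perimeter = 2·16·2.840·sin(180°/16) = 17.73 mm); (whole slice rotated 75° about Z — lengths, areas and connectivity unchanged). So its perimeter = 17.73 mm. Layer 48 is larger (17.73 vs 12.95 mm).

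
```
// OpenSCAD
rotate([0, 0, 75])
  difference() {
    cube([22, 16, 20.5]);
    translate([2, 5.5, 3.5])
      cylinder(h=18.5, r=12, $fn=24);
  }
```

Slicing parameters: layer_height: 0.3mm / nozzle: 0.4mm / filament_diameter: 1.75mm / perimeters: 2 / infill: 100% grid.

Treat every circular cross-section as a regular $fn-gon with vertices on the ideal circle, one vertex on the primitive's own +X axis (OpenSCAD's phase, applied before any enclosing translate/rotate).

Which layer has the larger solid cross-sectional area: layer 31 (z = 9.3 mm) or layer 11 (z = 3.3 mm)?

Layer 31 (z = 9.3): the cube (footprint 22×16) is included at this height (area 352.00 mm²); the r=12 cylinder at (2, 5.5) contributes a regular 24-gon of circumradius 12 (area = (24/2)·12.000²·sin(360°/24) = 447.24 mm²); After the difference (first − rest): starting from the 22×16 cube (352.00 mm²), the r=12 cylinder at (2, 5.5) partially overlaps it — only the 201.55 mm² overlap (of its 447.24 mm²) is removed, clipping the outline — area = 150.45 mm²; (rotated 75° about Z; rotation is an isometry so areas/perimeters/island counts are preserved). So its area = 150.45 mm². Layer 11 (z = 3.3): the cube (footprint 22×16) is included at this height (area 352.00 mm²); the cylinder at (2, 5.5) is absent (z outside [3.5, 22]); Subtracting the remaining from the first: none of the subtracted shapes is present at this height, so the 22×16 cube is unchanged — area = 352.00 mm²; (rotated 75° about Z; rotation is an isometry so areas/perimeters/island counts are preserved). So its area = 352.00 mm². Layer 11 is larger (352.00 vs 150.45 mm²).

layer 11 (z = 3.3 mm)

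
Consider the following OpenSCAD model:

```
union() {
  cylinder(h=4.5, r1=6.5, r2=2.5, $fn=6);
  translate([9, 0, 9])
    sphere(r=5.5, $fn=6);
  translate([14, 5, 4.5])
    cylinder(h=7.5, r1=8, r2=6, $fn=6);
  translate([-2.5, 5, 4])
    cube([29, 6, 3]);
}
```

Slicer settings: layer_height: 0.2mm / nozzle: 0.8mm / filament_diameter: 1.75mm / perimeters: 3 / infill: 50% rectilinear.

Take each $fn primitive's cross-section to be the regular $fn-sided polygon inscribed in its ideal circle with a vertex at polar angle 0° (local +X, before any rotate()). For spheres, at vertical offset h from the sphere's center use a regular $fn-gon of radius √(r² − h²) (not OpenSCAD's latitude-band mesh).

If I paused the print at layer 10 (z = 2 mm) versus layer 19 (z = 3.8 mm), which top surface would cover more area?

layer 10 (z = 2 mm)

Layer 10 (z = 2): the cone: at t=0.444 of its height the radius interpolates to r₁+(r₂−r₁)t = 4.722, giving a regular 6-gon of that circumradius (area = (6/2)·4.722²·sin(360°/6) = 57.94 mm²); the sphere at (9, 0) is absent (|z−center|=7.000 > r=5.5); the cone at (14, 5) does not reach this height (z outside [4.5, 12]); the cube at (-2.5, 5) does not reach this height (z outside [4, 7]); Taking the union: only the cone is present, so the union is just that shape — area = 57.94 mm². So its area = 57.94 mm². Layer 19 (z = 3.8): the cone: at t=0.844 of its height the radius interpolates to r₁+(r₂−r₁)t = 3.122, giving a regular 6-gon of that circumradius (area = (6/2)·3.122²·sin(360°/6) = 25.33 mm²); the r=5.5 sphere at (9, 0) slices to a regular 6-gon of circumradius 1.792 (√(r²−h²) with h=5.2 from center) (area = (6/2)·1.792²·sin(360°/6) = 8.34 mm²); the cone at (14, 5) is not intersected at this z (z outside [4.5, 12]); the cube at (-2.5, 5) is not intersected at this z (z outside [4, 7]); Taking the union: the 2 present regions are separate (no shared area or edge), so areas and boundary lengths simply add and each stays a separate island — area = 33.67 mm². So its area = 33.67 mm². Layer 10 is larger (57.94 vs 33.67 mm²).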